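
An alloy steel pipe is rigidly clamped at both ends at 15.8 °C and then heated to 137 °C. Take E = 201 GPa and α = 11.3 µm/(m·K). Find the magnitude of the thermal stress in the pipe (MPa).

ΔT = 121.2 K. Constrained thermal stress σ = E·α·ΔT = 201.0×10³ MPa × 11.3×10⁻⁶ × 121.2 = 275 MPa (compressive).

275 MPa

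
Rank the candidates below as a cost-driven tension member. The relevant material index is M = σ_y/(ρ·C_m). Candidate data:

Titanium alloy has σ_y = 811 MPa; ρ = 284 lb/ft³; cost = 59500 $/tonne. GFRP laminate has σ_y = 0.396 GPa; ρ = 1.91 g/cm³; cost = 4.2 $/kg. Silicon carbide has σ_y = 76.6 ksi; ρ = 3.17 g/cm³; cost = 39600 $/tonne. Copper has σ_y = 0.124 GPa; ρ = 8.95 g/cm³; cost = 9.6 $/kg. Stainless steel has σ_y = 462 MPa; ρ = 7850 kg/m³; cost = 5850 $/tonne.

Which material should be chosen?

Normalizing units and computing the index:
  titanium alloy: σ_y = 811.0 MPa, ρ = 4549 kg/m³, cost = 59.50 $/kg
  GFRP laminate: σ_y = 396.0 MPa, ρ = 1910 kg/m³, cost = 4.200 $/kg
  silicon carbide: σ_y = 528.1 MPa, ρ = 3170 kg/m³, cost = 39.60 $/kg
  copper: σ_y = 124.0 MPa, ρ = 8950 kg/m³, cost = 9.600 $/kg
  stainless steel: σ_y = 462.0 MPa, ρ = 7850 kg/m³, cost = 5.850 $/kg
  GFRP laminate: M = 49.4 kN·m per $
  stainless steel: M = 10.1 kN·m per $
  silicon carbide: M = 4.21 kN·m per $
  titanium alloy: M = 3.00 kN·m per $
  copper: M = 1.44 kN·m per $
The maximum is for GFRP laminate.

GFRP laminate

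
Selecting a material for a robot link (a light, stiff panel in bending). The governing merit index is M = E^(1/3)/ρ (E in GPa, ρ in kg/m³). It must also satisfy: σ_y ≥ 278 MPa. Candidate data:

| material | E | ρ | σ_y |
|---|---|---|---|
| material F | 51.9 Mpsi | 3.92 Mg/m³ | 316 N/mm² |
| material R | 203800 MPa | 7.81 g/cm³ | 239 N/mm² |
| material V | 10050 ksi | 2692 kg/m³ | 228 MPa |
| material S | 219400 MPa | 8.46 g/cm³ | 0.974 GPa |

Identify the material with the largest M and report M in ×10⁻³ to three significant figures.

material F, M = 1.81×10⁻³

Screen on constraints: σ_y ≥ 278 MPa. Survivors: material F, material S.
In SI units:
  material F: E = 357.8 GPa, ρ = 3920 kg/m³
  material S: E = 219.4 GPa, ρ = 8460 kg/m³
  material F: M = 1.81×10⁻³
  material S: M = 0.713×10⁻³
Highest index: material F.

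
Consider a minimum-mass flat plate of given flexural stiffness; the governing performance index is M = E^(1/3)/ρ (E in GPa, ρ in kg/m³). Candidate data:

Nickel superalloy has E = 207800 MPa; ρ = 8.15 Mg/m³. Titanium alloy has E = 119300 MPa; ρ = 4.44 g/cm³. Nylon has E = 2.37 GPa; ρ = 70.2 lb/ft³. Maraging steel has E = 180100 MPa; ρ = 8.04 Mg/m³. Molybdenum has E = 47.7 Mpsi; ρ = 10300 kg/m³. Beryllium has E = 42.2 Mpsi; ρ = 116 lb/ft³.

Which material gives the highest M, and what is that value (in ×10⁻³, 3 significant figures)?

beryllium, M = 3.57×10⁻³

In SI units:
  nickel superalloy: E = 207.8 GPa, ρ = 8150 kg/m³
  titanium alloy: E = 119.3 GPa, ρ = 4440 kg/m³
  nylon: E = 2.370 GPa, ρ = 1124 kg/m³
  maraging steel: E = 180.1 GPa, ρ = 8040 kg/m³
  molybdenum: E = 328.9 GPa, ρ = 10300 kg/m³
  beryllium: E = 291.0 GPa, ρ = 1858 kg/m³
  beryllium: M = 3.57×10⁻³
  nylon: M = 1.19×10⁻³
  titanium alloy: M = 1.11×10⁻³
  nickel superalloy: M = 0.727×10⁻³
  maraging steel: M = 0.702×10⁻³
  molybdenum: M = 0.670×10⁻³
Beryllium has the largest M.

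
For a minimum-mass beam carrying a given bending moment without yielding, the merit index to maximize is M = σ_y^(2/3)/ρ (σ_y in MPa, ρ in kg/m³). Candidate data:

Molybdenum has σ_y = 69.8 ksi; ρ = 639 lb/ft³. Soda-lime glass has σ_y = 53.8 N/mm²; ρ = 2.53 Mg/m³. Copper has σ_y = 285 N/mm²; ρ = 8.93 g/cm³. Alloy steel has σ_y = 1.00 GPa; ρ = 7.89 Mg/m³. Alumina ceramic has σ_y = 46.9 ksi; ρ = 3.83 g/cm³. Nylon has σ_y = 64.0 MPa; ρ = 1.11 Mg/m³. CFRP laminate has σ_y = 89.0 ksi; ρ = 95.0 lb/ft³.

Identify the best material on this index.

CFRP laminate

Putting every candidate on a common basis:
  molybdenum: σ_y = 481.3 MPa, ρ = 10240 kg/m³
  soda-lime glass: σ_y = 53.80 MPa, ρ = 2530 kg/m³
  copper: σ_y = 285.0 MPa, ρ = 8930 kg/m³
  alloy steel: σ_y = 1000 MPa, ρ = 7890 kg/m³
  alumina ceramic: σ_y = 323.4 MPa, ρ = 3830 kg/m³
  nylon: σ_y = 64.00 MPa, ρ = 1110 kg/m³
  CFRP laminate: σ_y = 613.6 MPa, ρ = 1522 kg/m³
  CFRP laminate: M = 47.5×10⁻³
  nylon: M = 14.4×10⁻³
  alloy steel: M = 12.7×10⁻³
  alumina ceramic: M = 12.3×10⁻³
  molybdenum: M = 6.00×10⁻³
  soda-lime glass: M = 5.63×10⁻³
  copper: M = 4.85×10⁻³
CFRP laminate ranks first.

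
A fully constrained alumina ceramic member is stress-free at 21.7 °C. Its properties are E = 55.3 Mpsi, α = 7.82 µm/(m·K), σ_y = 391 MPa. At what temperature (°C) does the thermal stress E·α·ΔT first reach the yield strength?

E = 55.3 Mpsi = 381.3 GPa.
E·α·ΔT = 391.0 MPa ⇒ ΔT = 391.0 / (381.3×10³ × 7.82×10⁻⁶) = 131.1 K.
T = 21.7 + 131.1 = 152.8 °C.

153 °C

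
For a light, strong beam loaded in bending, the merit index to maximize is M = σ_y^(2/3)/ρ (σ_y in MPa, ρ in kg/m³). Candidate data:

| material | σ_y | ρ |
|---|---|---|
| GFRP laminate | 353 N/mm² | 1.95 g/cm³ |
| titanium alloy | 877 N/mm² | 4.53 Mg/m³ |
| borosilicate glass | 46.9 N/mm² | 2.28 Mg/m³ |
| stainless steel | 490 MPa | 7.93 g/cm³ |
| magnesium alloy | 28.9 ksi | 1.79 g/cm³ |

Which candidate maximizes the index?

GFRP laminate

After converting to SI:
  GFRP laminate: σ_y = 353.0 MPa, ρ = 1950 kg/m³
  titanium alloy: σ_y = 877.0 MPa, ρ = 4530 kg/m³
  borosilicate glass: σ_y = 46.90 MPa, ρ = 2280 kg/m³
  stainless steel: σ_y = 490.0 MPa, ρ = 7930 kg/m³
  magnesium alloy: σ_y = 199.3 MPa, ρ = 1790 kg/m³
  GFRP laminate: M = 25.6×10⁻³
  titanium alloy: M = 20.2×10⁻³
  magnesium alloy: M = 19.1×10⁻³
  stainless steel: M = 7.84×10⁻³
  borosilicate glass: M = 5.70×10⁻³
The maximum is for GFRP laminate.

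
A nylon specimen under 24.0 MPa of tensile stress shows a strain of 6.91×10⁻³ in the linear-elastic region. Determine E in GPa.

3.47 GPa

E = σ/ε = 24.0 MPa / 6.91×10⁻³ = 3473 MPa = 3.47 GPa.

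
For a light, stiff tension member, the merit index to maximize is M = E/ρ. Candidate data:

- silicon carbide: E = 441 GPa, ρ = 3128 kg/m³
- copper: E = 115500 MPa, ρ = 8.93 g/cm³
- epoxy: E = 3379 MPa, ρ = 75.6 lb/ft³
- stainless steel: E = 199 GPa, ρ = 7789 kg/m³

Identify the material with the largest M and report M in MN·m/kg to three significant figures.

silicon carbide, M = 141 MN·m/kg

Putting every candidate on a common basis:
  silicon carbide: E = 441.0 GPa, ρ = 3128 kg/m³
  copper: E = 115.5 GPa, ρ = 8930 kg/m³
  epoxy: E = 3.379 GPa, ρ = 1211 kg/m³
  stainless steel: E = 199.0 GPa, ρ = 7789 kg/m³
  silicon carbide: M = 141 MN·m/kg
  stainless steel: M = 25.5 MN·m/kg
  copper: M = 12.9 MN·m/kg
  epoxy: M = 2.79 MN·m/kg
Silicon carbide has the largest M.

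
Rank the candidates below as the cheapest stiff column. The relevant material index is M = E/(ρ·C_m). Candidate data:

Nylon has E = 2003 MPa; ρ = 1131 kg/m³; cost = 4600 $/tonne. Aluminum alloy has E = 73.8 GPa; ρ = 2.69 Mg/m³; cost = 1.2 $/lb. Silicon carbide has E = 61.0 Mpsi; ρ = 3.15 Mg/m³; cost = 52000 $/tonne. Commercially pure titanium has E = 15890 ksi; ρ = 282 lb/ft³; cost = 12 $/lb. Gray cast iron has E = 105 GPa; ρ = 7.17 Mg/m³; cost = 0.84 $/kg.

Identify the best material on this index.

gray cast iron

Convert each candidate to consistent units, then evaluate M:
  nylon: E = 2.003 GPa, ρ = 1131 kg/m³, cost = 4.600 $/kg
  aluminum alloy: E = 73.80 GPa, ρ = 2690 kg/m³, cost = 2.646 $/kg
  silicon carbide: E = 420.6 GPa, ρ = 3150 kg/m³, cost = 52.00 $/kg
  commercially pure titanium: E = 109.6 GPa, ρ = 4517 kg/m³, cost = 26.46 $/kg
  gray cast iron: E = 105.0 GPa, ρ = 7170 kg/m³, cost = 0.8400 $/kg
  gray cast iron: M = 17.4 MN·m per $
  aluminum alloy: M = 10.4 MN·m per $
  silicon carbide: M = 2.57 MN·m per $
  commercially pure titanium: M = 0.917 MN·m per $
  nylon: M = 0.385 MN·m per $
Gray cast iron has the largest M.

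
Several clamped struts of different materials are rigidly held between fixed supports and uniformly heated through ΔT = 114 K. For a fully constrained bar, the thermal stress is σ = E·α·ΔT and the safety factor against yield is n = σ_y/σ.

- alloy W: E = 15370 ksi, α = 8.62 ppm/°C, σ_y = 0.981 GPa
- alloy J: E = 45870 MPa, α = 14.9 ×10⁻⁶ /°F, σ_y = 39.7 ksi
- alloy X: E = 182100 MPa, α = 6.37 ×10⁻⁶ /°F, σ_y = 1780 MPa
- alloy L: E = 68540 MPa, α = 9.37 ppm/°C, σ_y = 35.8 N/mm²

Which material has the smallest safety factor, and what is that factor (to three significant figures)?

Per material, after unit conversion:
  alloy W: E = 106.0, α = 8.62, σ_y = 981.0 → σ = 104 MPa, n = 9.42
  alloy J: E = 45.87, α = 26.8, σ_y = 273.7 → σ = 140 MPa, n = 1.95
  alloy X: E = 182.1, α = 11.5, σ_y = 1780 → σ = 238 MPa, n = 7.48
  alloy L: E = 68.54, α = 9.37, σ_y = 35.80 → σ = 73.2 MPa, n = 0.489
The minimum is alloy L at n = 0.489.

alloy L, n = 0.489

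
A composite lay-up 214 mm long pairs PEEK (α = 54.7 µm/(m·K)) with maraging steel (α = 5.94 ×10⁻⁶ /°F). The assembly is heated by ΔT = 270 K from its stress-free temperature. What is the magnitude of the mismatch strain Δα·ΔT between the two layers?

maraging steel: α = 5.94×10⁻⁶/°F × 9/5 = 10.7×10⁻⁶/K.
Δα = |54.7 − 10.7|×10⁻⁶/K = 44.0×10⁻⁶/K.
Mismatch strain = Δα·ΔT = 44.0×10⁻⁶ × 270.0 = 0.0119.

0.0119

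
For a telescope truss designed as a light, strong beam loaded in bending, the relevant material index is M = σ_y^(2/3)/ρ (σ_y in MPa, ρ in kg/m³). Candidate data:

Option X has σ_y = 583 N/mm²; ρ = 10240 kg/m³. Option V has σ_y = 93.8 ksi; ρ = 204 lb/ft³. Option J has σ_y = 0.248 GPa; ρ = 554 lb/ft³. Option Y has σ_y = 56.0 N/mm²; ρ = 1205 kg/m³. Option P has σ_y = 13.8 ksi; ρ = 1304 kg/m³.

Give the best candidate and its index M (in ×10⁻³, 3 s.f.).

option V, M = 22.9×10⁻³

Putting every candidate on a common basis:
  option X: σ_y = 583.0 MPa, ρ = 10240 kg/m³
  option V: σ_y = 646.7 MPa, ρ = 3268 kg/m³
  option J: σ_y = 248.0 MPa, ρ = 8874 kg/m³
  option Y: σ_y = 56.00 MPa, ρ = 1205 kg/m³
  option P: σ_y = 95.15 MPa, ρ = 1304 kg/m³
  option V: M = 22.9×10⁻³
  option P: M = 16.0×10⁻³
  option Y: M = 12.1×10⁻³
  option X: M = 6.82×10⁻³
  option J: M = 4.45×10⁻³
The maximum is for option V.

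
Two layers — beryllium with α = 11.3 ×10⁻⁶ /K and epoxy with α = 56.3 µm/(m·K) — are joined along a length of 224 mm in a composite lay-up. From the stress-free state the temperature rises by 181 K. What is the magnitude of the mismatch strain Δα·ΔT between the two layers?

8.14×10⁻³

Δα = |11.3 − 56.3|×10⁻⁶/K = 45.0×10⁻⁶/K.
Mismatch strain = Δα·ΔT = 45.0×10⁻⁶ × 181.0 = 8.14×10⁻³.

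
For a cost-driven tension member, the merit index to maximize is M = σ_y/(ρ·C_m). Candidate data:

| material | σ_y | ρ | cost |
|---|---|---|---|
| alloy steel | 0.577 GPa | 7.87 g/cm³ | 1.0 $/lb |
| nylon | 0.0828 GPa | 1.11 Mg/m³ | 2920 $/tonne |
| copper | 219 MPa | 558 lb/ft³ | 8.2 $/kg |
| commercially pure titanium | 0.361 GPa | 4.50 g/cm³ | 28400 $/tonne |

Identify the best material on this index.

Putting every candidate on a common basis:
  alloy steel: σ_y = 577.0 MPa, ρ = 7870 kg/m³, cost = 2.205 $/kg
  nylon: σ_y = 82.80 MPa, ρ = 1110 kg/m³, cost = 2.920 $/kg
  copper: σ_y = 219.0 MPa, ρ = 8938 kg/m³, cost = 8.200 $/kg
  commercially pure titanium: σ_y = 361.0 MPa, ρ = 4500 kg/m³, cost = 28.40 $/kg
  alloy steel: M = 33.3 kN·m per $
  nylon: M = 25.5 kN·m per $
  copper: M = 2.99 kN·m per $
  commercially pure titanium: M = 2.82 kN·m per $
The maximum is for alloy steel.

alloy steel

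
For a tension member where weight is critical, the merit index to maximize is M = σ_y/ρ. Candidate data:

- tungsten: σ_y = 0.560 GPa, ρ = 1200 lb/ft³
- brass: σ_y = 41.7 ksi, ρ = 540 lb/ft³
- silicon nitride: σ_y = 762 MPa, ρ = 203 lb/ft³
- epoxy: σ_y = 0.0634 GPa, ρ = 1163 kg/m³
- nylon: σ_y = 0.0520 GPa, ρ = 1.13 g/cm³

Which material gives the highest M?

After converting to SI:
  tungsten: σ_y = 560.0 MPa, ρ = 19220 kg/m³
  brass: σ_y = 287.5 MPa, ρ = 8650 kg/m³
  silicon nitride: σ_y = 762.0 MPa, ρ = 3252 kg/m³
  epoxy: σ_y = 63.40 MPa, ρ = 1163 kg/m³
  nylon: σ_y = 52.00 MPa, ρ = 1130 kg/m³
  silicon nitride: M = 234 kN·m/kg
  epoxy: M = 54.5 kN·m/kg
  nylon: M = 46.0 kN·m/kg
  brass: M = 33.2 kN·m/kg
  tungsten: M = 29.1 kN·m/kg
Silicon nitride ranks first.

silicon nitride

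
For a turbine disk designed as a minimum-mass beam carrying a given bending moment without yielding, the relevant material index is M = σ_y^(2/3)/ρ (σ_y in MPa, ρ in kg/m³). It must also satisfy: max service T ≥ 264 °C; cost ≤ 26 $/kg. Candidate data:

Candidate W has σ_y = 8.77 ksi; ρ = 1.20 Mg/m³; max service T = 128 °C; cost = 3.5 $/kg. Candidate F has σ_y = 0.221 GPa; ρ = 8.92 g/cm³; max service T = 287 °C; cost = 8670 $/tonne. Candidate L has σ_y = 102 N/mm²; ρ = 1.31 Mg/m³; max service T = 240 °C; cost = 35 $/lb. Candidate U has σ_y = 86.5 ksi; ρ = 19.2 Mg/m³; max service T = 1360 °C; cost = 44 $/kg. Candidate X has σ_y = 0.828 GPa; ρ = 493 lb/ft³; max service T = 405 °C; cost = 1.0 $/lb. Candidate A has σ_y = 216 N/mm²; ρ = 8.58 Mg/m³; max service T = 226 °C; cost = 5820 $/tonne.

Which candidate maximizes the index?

Screen on constraints: max service T ≥ 264 °C; cost ≤ 26 $/kg. Survivors: candidate F, candidate X.
Convert each candidate to consistent units, then evaluate M:
  candidate F: σ_y = 221.0 MPa, ρ = 8920 kg/m³
  candidate X: σ_y = 828.0 MPa, ρ = 7897 kg/m³
  candidate X: M = 11.2×10⁻³
  candidate F: M = 4.10×10⁻³
Candidate X ranks first.

candidate X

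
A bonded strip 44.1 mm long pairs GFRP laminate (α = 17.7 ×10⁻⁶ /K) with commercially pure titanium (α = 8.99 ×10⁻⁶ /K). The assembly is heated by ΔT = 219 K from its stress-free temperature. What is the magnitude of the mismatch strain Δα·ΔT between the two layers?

Δα = |17.7 − 8.99|×10⁻⁶/K = 8.71×10⁻⁶/K.
Mismatch strain = Δα·ΔT = 8.71×10⁻⁶ × 219.0 = 1.91×10⁻³.

1.91×10⁻³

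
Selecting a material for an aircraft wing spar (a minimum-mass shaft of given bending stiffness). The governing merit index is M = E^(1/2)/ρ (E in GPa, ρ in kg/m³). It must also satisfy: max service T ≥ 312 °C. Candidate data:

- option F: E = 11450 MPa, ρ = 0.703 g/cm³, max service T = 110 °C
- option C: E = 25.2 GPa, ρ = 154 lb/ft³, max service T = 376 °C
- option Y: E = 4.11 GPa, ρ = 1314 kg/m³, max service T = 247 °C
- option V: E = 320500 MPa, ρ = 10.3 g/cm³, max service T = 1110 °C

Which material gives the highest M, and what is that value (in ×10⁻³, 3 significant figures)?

option C, M = 2.03×10⁻³

Screen on constraints: max service T ≥ 312 °C. Survivors: option C, option V.
Convert each candidate to consistent units, then evaluate M:
  option C: E = 25.20 GPa, ρ = 2467 kg/m³
  option V: E = 320.5 GPa, ρ = 10300 kg/m³
  option C: M = 2.03×10⁻³
  option V: M = 1.74×10⁻³
Option C has the largest M.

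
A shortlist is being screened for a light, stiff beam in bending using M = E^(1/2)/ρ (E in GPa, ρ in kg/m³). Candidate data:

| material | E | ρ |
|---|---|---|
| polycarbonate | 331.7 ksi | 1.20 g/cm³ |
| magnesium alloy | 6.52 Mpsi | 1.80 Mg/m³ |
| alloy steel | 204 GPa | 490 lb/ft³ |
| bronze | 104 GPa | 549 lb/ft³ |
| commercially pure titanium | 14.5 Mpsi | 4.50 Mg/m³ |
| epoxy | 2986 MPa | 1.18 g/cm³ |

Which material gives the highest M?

Putting every candidate on a common basis:
  polycarbonate: E = 2.287 GPa, ρ = 1200 kg/m³
  magnesium alloy: E = 44.95 GPa, ρ = 1800 kg/m³
  alloy steel: E = 204.0 GPa, ρ = 7849 kg/m³
  bronze: E = 104.0 GPa, ρ = 8794 kg/m³
  commercially pure titanium: E = 99.97 GPa, ρ = 4500 kg/m³
  epoxy: E = 2.986 GPa, ρ = 1180 kg/m³
  magnesium alloy: M = 3.72×10⁻³
  commercially pure titanium: M = 2.22×10⁻³
  alloy steel: M = 1.82×10⁻³
  epoxy: M = 1.46×10⁻³
  polycarbonate: M = 1.26×10⁻³
  bronze: M = 1.16×10⁻³
The maximum is for magnesium alloy.

magnesium alloy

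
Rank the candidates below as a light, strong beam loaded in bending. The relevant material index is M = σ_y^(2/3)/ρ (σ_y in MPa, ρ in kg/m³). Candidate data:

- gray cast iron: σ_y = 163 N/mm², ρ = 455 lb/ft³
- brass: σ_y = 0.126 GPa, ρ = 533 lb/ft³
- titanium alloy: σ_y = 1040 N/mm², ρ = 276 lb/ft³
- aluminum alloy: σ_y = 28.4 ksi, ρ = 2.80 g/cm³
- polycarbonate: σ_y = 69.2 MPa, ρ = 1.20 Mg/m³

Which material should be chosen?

titanium alloy

Normalizing units and computing the index:
  gray cast iron: σ_y = 163.0 MPa, ρ = 7288 kg/m³
  brass: σ_y = 126.0 MPa, ρ = 8538 kg/m³
  titanium alloy: σ_y = 1040 MPa, ρ = 4421 kg/m³
  aluminum alloy: σ_y = 195.8 MPa, ρ = 2800 kg/m³
  polycarbonate: σ_y = 69.20 MPa, ρ = 1200 kg/m³
  titanium alloy: M = 23.2×10⁻³
  polycarbonate: M = 14.0×10⁻³
  aluminum alloy: M = 12.0×10⁻³
  gray cast iron: M = 4.09×10⁻³
  brass: M = 2.94×10⁻³
Titanium alloy ranks first.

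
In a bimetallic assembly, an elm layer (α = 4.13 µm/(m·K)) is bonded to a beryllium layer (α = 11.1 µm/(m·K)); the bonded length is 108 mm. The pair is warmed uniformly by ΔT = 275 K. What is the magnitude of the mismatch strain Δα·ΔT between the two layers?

1.92×10⁻³

Δα = |4.13 − 11.1|×10⁻⁶/K = 6.97×10⁻⁶/K.
Mismatch strain = Δα·ΔT = 6.97×10⁻⁶ × 275.0 = 1.92×10⁻³.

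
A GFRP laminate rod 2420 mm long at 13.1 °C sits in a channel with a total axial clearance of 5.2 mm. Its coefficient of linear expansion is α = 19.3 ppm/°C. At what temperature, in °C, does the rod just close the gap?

124 °C

α·L₀·ΔT = 5.2 mm ⇒ ΔT = 5.2 / (19.3×10⁻⁶ × 2420.0) = 111.3 K.
T = 13.1 + 111.3 = 124.4 °C.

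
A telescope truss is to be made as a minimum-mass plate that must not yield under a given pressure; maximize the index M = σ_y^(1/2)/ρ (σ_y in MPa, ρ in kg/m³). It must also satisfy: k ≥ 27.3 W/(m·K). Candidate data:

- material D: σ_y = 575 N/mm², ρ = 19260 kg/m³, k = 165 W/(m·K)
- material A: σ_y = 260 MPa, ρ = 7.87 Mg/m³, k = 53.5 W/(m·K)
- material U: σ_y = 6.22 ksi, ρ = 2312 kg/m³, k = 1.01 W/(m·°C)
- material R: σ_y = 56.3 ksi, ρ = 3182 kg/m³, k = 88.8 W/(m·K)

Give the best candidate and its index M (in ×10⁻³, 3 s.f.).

material R, M = 6.19×10⁻³

Screen on constraints: k ≥ 27.3 W/(m·K). Survivors: material D, material A, material R.
After converting to SI:
  material D: σ_y = 575.0 MPa, ρ = 19260 kg/m³
  material A: σ_y = 260.0 MPa, ρ = 7870 kg/m³
  material R: σ_y = 388.2 MPa, ρ = 3182 kg/m³
  material R: M = 6.19×10⁻³
  material A: M = 2.05×10⁻³
  material D: M = 1.25×10⁻³
Material R ranks first.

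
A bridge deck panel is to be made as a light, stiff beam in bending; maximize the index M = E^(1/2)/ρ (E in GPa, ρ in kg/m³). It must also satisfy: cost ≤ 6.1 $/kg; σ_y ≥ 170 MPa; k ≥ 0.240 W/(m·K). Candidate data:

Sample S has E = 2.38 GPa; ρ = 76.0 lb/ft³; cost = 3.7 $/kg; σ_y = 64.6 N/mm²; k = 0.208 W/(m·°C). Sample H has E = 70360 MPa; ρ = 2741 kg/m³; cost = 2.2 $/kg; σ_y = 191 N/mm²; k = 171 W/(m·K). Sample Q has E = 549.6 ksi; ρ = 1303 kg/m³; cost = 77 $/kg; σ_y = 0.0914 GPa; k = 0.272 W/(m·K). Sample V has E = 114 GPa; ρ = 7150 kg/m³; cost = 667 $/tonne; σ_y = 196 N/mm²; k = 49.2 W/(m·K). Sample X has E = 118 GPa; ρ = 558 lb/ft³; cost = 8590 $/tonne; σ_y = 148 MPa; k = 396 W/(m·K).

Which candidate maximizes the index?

Screen on constraints: cost ≤ 6.1 $/kg; σ_y ≥ 170 MPa; k ≥ 0.240 W/(m·K). Survivors: sample H, sample V.
Convert each candidate to consistent units, then evaluate M:
  sample H: E = 70.36 GPa, ρ = 2741 kg/m³
  sample V: E = 114.0 GPa, ρ = 7150 kg/m³
  sample H: M = 3.06×10⁻³
  sample V: M = 1.49×10⁻³
Sample H ranks first.

sample H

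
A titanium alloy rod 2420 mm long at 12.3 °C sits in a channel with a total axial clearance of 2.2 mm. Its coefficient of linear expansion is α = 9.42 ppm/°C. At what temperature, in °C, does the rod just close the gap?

109 °C

α·L₀·ΔT = 2.2 mm ⇒ ΔT = 2.2 / (9.42×10⁻⁶ × 2420.0) = 96.51 K.
T = 12.3 + 96.51 = 108.8 °C.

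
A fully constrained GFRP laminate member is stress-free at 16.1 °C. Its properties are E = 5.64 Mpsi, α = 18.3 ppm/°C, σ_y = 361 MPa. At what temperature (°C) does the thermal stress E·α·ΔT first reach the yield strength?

523 °C

E = 5.64 Mpsi = 38.89 GPa.
E·α·ΔT = 361.0 MPa ⇒ ΔT = 361.0 / (38.89×10³ × 18.3×10⁻⁶) = 507.3 K.
T = 16.1 + 507.3 = 523.4 °C.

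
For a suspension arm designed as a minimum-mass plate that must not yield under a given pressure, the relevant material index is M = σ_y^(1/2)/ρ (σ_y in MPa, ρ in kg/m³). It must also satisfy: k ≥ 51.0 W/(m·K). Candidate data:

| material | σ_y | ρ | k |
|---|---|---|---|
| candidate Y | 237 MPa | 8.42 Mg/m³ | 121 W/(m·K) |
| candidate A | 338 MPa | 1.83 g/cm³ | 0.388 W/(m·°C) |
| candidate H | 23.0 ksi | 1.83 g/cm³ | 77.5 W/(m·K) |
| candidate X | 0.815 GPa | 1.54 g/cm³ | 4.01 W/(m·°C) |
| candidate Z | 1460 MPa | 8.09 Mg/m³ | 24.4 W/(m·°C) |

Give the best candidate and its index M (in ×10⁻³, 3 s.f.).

candidate H, M = 6.88×10⁻³

Screen on constraints: k ≥ 51.0 W/(m·K). Survivors: candidate Y, candidate H.
After converting to SI:
  candidate Y: σ_y = 237.0 MPa, ρ = 8420 kg/m³
  candidate H: σ_y = 158.6 MPa, ρ = 1830 kg/m³
  candidate H: M = 6.88×10⁻³
  candidate Y: M = 1.83×10⁻³
The maximum is for candidate H.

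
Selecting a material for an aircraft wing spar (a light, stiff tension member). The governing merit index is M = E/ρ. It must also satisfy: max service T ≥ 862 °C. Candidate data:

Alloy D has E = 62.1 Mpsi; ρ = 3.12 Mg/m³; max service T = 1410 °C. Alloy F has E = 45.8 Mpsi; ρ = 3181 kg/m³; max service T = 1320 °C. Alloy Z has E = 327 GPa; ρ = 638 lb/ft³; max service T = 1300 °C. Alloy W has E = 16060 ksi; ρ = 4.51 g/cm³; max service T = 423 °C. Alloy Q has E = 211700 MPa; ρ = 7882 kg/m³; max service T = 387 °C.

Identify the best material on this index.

alloy D

Screen on constraints: max service T ≥ 862 °C. Survivors: alloy D, alloy F, alloy Z.
After converting to SI:
  alloy D: E = 428.2 GPa, ρ = 3120 kg/m³
  alloy F: E = 315.8 GPa, ρ = 3181 kg/m³
  alloy Z: E = 327.0 GPa, ρ = 10220 kg/m³
  alloy D: M = 137 MN·m/kg
  alloy F: M = 99.3 MN·m/kg
  alloy Z: M = 32.0 MN·m/kg
Alloy D has the largest M.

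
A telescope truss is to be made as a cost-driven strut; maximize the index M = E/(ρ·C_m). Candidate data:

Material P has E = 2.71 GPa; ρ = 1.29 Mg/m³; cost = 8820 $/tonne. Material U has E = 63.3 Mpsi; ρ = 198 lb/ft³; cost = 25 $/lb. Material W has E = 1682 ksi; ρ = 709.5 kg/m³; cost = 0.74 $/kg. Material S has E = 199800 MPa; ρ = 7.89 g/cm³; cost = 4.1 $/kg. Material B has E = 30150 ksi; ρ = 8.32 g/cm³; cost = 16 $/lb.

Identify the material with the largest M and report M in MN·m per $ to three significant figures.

material W, M = 22.1 MN·m per $

Putting every candidate on a common basis:
  material P: E = 2.710 GPa, ρ = 1290 kg/m³, cost = 8.820 $/kg
  material U: E = 436.4 GPa, ρ = 3172 kg/m³, cost = 55.11 $/kg
  material W: E = 11.60 GPa, ρ = 709.5 kg/m³, cost = 0.7400 $/kg
  material S: E = 199.8 GPa, ρ = 7890 kg/m³, cost = 4.100 $/kg
  material B: E = 207.9 GPa, ρ = 8320 kg/m³, cost = 35.27 $/kg
  material W: M = 22.1 MN·m per $
  material S: M = 6.18 MN·m per $
  material U: M = 2.50 MN·m per $
  material B: M = 0.708 MN·m per $
  material P: M = 0.238 MN·m per $
Material W has the largest M.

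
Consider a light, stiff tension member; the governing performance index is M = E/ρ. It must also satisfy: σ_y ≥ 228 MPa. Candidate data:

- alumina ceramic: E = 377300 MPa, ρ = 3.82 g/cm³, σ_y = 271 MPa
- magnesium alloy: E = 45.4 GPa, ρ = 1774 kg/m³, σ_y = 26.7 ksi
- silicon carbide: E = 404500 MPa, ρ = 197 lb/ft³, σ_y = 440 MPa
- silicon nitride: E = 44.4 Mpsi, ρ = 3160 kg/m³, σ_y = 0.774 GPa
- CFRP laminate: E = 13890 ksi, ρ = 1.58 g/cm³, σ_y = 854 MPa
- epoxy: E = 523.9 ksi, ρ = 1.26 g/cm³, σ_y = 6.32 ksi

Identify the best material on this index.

silicon carbide

Screen on constraints: σ_y ≥ 228 MPa. Survivors: alumina ceramic, silicon carbide, silicon nitride, CFRP laminate.
Convert each candidate to consistent units, then evaluate M:
  alumina ceramic: E = 377.3 GPa, ρ = 3820 kg/m³
  silicon carbide: E = 404.5 GPa, ρ = 3156 kg/m³
  silicon nitride: E = 306.1 GPa, ρ = 3160 kg/m³
  CFRP laminate: E = 95.77 GPa, ρ = 1580 kg/m³
  silicon carbide: M = 128 MN·m/kg
  alumina ceramic: M = 98.8 MN·m/kg
  silicon nitride: M = 96.9 MN·m/kg
  CFRP laminate: M = 60.6 MN·m/kg
Silicon carbide has the largest M.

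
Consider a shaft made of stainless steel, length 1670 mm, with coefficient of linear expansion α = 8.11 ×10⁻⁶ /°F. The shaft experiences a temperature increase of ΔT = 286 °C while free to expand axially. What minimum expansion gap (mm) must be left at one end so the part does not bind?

Convert α: 8.11×10⁻⁶/°F × (9/5) = 14.6×10⁻⁶/K.
ΔL = α·L₀·ΔT = 14.6×10⁻⁶ × 1670 mm × 286.0 K = 6.97 mm.

6.97 mm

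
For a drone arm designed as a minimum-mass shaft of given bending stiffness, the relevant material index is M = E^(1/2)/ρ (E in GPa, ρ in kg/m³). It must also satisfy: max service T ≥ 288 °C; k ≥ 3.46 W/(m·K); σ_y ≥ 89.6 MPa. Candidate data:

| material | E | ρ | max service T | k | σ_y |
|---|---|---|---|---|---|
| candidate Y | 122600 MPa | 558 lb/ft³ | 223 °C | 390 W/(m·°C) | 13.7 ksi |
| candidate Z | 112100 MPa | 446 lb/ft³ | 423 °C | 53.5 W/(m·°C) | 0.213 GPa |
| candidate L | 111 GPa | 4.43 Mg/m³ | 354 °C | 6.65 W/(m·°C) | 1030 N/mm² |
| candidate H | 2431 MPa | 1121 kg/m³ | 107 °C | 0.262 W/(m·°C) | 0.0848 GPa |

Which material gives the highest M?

Screen on constraints: max service T ≥ 288 °C; k ≥ 3.46 W/(m·K); σ_y ≥ 89.6 MPa. Survivors: candidate Z, candidate L.
In SI units:
  candidate Z: E = 112.1 GPa, ρ = 7144 kg/m³
  candidate L: E = 111.0 GPa, ρ = 4430 kg/m³
  candidate L: M = 2.38×10⁻³
  candidate Z: M = 1.48×10⁻³
Candidate L has the largest M.

candidate L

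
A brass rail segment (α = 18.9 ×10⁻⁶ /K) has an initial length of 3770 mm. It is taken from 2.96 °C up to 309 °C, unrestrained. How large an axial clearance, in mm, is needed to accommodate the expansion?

ΔT = 309 − 2.96 = 306.0 K.
ΔL = α·L₀·ΔT = 18.9×10⁻⁶ × 3770 mm × 306.0 K = 21.8 mm.

21.8 mm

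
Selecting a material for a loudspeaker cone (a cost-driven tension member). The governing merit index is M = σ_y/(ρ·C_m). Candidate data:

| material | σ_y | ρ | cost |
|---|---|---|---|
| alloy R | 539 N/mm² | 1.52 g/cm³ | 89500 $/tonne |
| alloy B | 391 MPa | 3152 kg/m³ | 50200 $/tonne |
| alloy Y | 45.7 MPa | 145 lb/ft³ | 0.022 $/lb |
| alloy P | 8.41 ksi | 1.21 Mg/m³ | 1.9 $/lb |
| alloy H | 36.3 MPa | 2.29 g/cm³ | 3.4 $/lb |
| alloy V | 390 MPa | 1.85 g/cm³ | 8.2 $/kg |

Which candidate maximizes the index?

alloy Y

After converting to SI:
  alloy R: σ_y = 539.0 MPa, ρ = 1520 kg/m³, cost = 89.50 $/kg
  alloy B: σ_y = 391.0 MPa, ρ = 3152 kg/m³, cost = 50.20 $/kg
  alloy Y: σ_y = 45.70 MPa, ρ = 2323 kg/m³, cost = 0.04850 $/kg
  alloy P: σ_y = 57.98 MPa, ρ = 1210 kg/m³, cost = 4.189 $/kg
  alloy H: σ_y = 36.30 MPa, ρ = 2290 kg/m³, cost = 7.496 $/kg
  alloy V: σ_y = 390.0 MPa, ρ = 1850 kg/m³, cost = 8.200 $/kg
  alloy Y: M = 406 kN·m per $
  alloy V: M = 25.7 kN·m per $
  alloy P: M = 11.4 kN·m per $
  alloy R: M = 3.96 kN·m per $
  alloy B: M = 2.47 kN·m per $
  alloy H: M = 2.11 kN·m per $
Highest index: alloy Y.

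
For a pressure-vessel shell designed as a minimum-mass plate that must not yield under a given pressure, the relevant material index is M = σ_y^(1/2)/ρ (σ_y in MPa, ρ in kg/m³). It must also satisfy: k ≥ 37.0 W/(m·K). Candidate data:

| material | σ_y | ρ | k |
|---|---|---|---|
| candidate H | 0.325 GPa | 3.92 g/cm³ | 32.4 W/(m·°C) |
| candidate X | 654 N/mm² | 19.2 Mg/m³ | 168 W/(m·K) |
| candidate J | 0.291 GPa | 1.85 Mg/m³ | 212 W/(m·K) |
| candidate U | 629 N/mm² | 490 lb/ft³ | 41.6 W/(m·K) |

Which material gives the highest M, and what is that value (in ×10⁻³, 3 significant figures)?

candidate J, M = 9.22×10⁻³

Screen on constraints: k ≥ 37.0 W/(m·K). Survivors: candidate X, candidate J, candidate U.
Normalizing units and computing the index:
  candidate X: σ_y = 654.0 MPa, ρ = 19200 kg/m³
  candidate J: σ_y = 291.0 MPa, ρ = 1850 kg/m³
  candidate U: σ_y = 629.0 MPa, ρ = 7849 kg/m³
  candidate J: M = 9.22×10⁻³
  candidate U: M = 3.20×10⁻³
  candidate X: M = 1.33×10⁻³
The maximum is for candidate J.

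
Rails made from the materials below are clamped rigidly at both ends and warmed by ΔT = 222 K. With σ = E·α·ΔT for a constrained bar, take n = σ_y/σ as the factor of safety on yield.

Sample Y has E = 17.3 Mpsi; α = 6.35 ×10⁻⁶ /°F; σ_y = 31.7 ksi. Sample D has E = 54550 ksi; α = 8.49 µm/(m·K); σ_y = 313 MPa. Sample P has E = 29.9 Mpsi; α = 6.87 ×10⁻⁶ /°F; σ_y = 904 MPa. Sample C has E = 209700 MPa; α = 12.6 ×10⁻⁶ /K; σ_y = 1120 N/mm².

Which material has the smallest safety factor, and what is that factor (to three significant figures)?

Per material, after unit conversion:
  sample Y: E = 119.3, α = 11.4, σ_y = 218.6 → σ = 303 MPa, n = 0.722
  sample D: E = 376.1, α = 8.49, σ_y = 313.0 → σ = 709 MPa, n = 0.442
  sample P: E = 206.2, α = 12.4, σ_y = 904.0 → σ = 566 MPa, n = 1.60
  sample C: E = 209.7, α = 12.6, σ_y = 1120 → σ = 587 MPa, n = 1.91
Smallest n: sample D with n = 0.442.

sample D, n = 0.442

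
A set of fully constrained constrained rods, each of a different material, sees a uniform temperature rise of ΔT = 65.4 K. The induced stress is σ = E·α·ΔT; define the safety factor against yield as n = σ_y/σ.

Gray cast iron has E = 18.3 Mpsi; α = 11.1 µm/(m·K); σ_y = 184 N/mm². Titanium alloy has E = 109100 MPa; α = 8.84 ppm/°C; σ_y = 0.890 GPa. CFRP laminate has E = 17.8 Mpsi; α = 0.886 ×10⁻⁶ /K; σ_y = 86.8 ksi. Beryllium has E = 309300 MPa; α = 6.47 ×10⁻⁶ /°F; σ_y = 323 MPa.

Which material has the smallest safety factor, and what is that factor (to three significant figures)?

Per material, after unit conversion:
  gray cast iron: E = 126.2, α = 11.1, σ_y = 184.0 → σ = 91.6 MPa, n = 2.01
  titanium alloy: E = 109.1, α = 8.84, σ_y = 890.0 → σ = 63.1 MPa, n = 14.1
  CFRP laminate: E = 122.7, α = 0.886, σ_y = 598.5 → σ = 7.11 MPa, n = 84.2
  beryllium: E = 309.3, α = 11.6, σ_y = 323.0 → σ = 236 MPa, n = 1.37
Beryllium has the lowest safety factor, n = 1.37.

beryllium, n = 1.37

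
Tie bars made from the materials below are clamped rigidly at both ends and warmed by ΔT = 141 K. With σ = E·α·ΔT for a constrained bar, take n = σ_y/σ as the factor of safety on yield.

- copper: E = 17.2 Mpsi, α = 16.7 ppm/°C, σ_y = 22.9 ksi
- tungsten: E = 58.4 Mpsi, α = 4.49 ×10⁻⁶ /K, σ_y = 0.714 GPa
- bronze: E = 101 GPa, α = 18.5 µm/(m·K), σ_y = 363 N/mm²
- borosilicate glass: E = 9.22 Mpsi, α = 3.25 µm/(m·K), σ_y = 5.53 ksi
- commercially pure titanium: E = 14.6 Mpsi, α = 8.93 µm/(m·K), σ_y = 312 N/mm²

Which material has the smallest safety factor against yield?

Per material, after unit conversion:
  copper: E = 118.6, α = 16.7, σ_y = 157.9 → σ = 279 MPa, n = 0.565
  tungsten: E = 402.7, α = 4.49, σ_y = 714.0 → σ = 255 MPa, n = 2.80
  bronze: E = 101.0, α = 18.5, σ_y = 363.0 → σ = 263 MPa, n = 1.38
  borosilicate glass: E = 63.57, α = 3.25, σ_y = 38.13 → σ = 29.1 MPa, n = 1.31
  commercially pure titanium: E = 100.7, α = 8.93, σ_y = 312.0 → σ = 127 MPa, n = 2.46
The minimum is copper at n = 0.565.

copper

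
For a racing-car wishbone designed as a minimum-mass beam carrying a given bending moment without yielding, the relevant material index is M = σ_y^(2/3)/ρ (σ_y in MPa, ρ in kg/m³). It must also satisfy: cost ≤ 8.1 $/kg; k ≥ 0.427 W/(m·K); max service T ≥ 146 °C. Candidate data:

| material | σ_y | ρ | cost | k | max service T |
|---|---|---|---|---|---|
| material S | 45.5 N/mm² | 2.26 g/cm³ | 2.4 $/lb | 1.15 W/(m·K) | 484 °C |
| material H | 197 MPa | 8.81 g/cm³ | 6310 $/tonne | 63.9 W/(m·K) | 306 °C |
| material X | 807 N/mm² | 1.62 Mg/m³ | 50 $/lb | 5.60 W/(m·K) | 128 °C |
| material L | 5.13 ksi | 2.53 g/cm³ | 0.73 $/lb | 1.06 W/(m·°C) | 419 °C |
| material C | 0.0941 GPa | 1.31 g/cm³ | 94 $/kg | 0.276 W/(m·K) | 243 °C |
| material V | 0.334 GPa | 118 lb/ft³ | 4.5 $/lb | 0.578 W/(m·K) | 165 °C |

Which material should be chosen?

material S

Screen on constraints: cost ≤ 8.1 $/kg; k ≥ 0.427 W/(m·K); max service T ≥ 146 °C. Survivors: material S, material H, material L.
After converting to SI:
  material S: σ_y = 45.50 MPa, ρ = 2260 kg/m³
  material H: σ_y = 197.0 MPa, ρ = 8810 kg/m³
  material L: σ_y = 35.37 MPa, ρ = 2530 kg/m³
  material S: M = 5.64×10⁻³
  material L: M = 4.26×10⁻³
  material H: M = 3.84×10⁻³
Material S has the largest M.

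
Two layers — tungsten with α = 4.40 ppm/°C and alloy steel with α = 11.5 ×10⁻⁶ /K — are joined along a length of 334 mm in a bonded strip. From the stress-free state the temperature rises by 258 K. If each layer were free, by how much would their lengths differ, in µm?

Δα = |4.40 − 11.5|×10⁻⁶/K = 7.10×10⁻⁶/K.
ΔL_mismatch = Δα·L·ΔT = 7.10×10⁻⁶ × 334.0 mm × 258.0 K = 612 µm.

612 µm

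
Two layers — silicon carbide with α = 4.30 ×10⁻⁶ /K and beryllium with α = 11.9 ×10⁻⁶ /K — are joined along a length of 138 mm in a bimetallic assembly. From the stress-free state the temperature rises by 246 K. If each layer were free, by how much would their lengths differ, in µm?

Δα = |4.30 − 11.9|×10⁻⁶/K = 7.60×10⁻⁶/K.
ΔL_mismatch = Δα·L·ΔT = 7.60×10⁻⁶ × 138.0 mm × 246.0 K = 258 µm.

258 µm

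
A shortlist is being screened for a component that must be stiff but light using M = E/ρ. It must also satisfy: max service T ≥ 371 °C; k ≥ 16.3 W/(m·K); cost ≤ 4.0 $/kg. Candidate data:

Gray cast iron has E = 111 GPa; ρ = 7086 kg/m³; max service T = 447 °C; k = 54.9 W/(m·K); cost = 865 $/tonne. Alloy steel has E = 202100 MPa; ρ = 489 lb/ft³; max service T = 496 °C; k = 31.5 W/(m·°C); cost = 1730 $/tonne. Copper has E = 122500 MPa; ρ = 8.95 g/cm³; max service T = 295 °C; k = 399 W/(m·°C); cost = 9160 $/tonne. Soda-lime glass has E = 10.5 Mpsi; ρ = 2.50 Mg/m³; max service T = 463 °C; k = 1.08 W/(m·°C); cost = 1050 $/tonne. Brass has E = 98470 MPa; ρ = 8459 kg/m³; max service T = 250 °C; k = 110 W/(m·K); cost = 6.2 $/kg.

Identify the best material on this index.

alloy steel

Screen on constraints: max service T ≥ 371 °C; k ≥ 16.3 W/(m·K); cost ≤ 4.0 $/kg. Survivors: gray cast iron, alloy steel.
Convert each candidate to consistent units, then evaluate M:
  gray cast iron: E = 111.0 GPa, ρ = 7086 kg/m³
  alloy steel: E = 202.1 GPa, ρ = 7833 kg/m³
  alloy steel: M = 25.8 MN·m/kg
  gray cast iron: M = 15.7 MN·m/kg
Highest index: alloy steel.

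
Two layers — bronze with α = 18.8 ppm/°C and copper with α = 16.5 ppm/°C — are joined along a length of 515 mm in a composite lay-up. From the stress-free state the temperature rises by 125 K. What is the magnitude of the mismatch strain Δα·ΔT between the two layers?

Δα = |18.8 − 16.5|×10⁻⁶/K = 2.30×10⁻⁶/K.
Mismatch strain = Δα·ΔT = 2.30×10⁻⁶ × 125.0 = 2.88×10⁻⁴.

2.88×10⁻⁴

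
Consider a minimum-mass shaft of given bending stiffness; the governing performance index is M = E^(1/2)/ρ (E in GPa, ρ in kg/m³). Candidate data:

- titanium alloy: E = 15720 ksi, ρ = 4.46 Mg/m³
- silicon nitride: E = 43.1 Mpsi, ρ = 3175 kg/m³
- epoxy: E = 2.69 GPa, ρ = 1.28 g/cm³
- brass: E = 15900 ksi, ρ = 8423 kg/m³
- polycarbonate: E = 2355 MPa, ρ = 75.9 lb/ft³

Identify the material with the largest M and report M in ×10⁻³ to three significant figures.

Normalizing units and computing the index:
  titanium alloy: E = 108.4 GPa, ρ = 4460 kg/m³
  silicon nitride: E = 297.2 GPa, ρ = 3175 kg/m³
  epoxy: E = 2.690 GPa, ρ = 1280 kg/m³
  brass: E = 109.6 GPa, ρ = 8423 kg/m³
  polycarbonate: E = 2.355 GPa, ρ = 1216 kg/m³
  silicon nitride: M = 5.43×10⁻³
  titanium alloy: M = 2.33×10⁻³
  epoxy: M = 1.28×10⁻³
  polycarbonate: M = 1.26×10⁻³
  brass: M = 1.24×10⁻³
The maximum is for silicon nitride.

silicon nitride, M = 5.43×10⁻³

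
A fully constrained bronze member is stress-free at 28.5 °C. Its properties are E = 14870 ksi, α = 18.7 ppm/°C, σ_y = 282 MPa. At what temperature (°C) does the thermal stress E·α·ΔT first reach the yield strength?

176 °C

E = 14870 ksi = 102.5 GPa.
E·α·ΔT = 282.0 MPa ⇒ ΔT = 282.0 / (102.5×10³ × 18.7×10⁻⁶) = 147.1 K.
T = 28.5 + 147.1 = 175.6 °C.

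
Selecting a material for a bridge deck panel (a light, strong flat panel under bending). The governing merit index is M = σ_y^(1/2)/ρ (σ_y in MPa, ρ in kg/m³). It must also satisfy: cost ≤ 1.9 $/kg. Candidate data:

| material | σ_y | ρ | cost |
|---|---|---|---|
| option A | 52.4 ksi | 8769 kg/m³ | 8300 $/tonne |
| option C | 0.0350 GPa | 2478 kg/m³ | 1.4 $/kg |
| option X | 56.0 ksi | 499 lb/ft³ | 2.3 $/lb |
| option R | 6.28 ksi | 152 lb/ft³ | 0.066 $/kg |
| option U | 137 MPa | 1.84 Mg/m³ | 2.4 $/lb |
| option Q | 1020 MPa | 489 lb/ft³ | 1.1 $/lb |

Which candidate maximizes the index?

option R

Screen on constraints: cost ≤ 1.9 $/kg. Survivors: option C, option R.
After converting to SI:
  option C: σ_y = 35.00 MPa, ρ = 2478 kg/m³
  option R: σ_y = 43.30 MPa, ρ = 2435 kg/m³
  option R: M = 2.70×10⁻³
  option C: M = 2.39×10⁻³
Option R ranks first.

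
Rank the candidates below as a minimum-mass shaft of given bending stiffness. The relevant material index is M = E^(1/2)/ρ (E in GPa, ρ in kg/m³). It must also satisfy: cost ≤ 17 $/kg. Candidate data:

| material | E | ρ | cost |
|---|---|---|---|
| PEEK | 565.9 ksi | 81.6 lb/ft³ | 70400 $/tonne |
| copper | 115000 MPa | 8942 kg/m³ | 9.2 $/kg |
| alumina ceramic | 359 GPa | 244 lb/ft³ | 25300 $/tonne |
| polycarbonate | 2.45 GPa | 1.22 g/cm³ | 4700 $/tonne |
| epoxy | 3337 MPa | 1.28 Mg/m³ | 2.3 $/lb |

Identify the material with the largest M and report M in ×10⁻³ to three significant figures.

Screen on constraints: cost ≤ 17 $/kg. Survivors: copper, polycarbonate, epoxy.
In SI units:
  copper: E = 115.0 GPa, ρ = 8942 kg/m³
  polycarbonate: E = 2.450 GPa, ρ = 1220 kg/m³
  epoxy: E = 3.337 GPa, ρ = 1280 kg/m³
  epoxy: M = 1.43×10⁻³
  polycarbonate: M = 1.28×10⁻³
  copper: M = 1.20×10⁻³
Epoxy has the largest M.

epoxy, M = 1.43×10⁻³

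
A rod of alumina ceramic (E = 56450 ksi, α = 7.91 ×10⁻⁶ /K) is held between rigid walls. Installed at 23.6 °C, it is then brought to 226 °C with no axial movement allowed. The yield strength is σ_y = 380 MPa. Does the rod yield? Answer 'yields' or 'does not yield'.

E = 56450 ksi = 389.2 GPa.
ΔT = 202.4 K. Constrained thermal stress σ = E·α·ΔT = 389.2×10³ MPa × 7.91×10⁻⁶ × 202.4 = 623 MPa (compressive).
Compare to σ_y = 380 MPa: σ ≥ σ_y, so it yields.

yields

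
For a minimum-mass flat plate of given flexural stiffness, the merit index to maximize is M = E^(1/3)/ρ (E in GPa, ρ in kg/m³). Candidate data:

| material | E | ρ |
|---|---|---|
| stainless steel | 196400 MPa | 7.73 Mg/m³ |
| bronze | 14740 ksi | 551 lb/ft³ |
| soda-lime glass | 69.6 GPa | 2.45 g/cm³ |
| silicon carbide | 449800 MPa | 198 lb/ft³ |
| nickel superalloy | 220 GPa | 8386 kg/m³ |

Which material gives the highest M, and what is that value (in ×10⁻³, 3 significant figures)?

Normalizing units and computing the index:
  stainless steel: E = 196.4 GPa, ρ = 7730 kg/m³
  bronze: E = 101.6 GPa, ρ = 8826 kg/m³
  soda-lime glass: E = 69.60 GPa, ρ = 2450 kg/m³
  silicon carbide: E = 449.8 GPa, ρ = 3172 kg/m³
  nickel superalloy: E = 220.0 GPa, ρ = 8386 kg/m³
  silicon carbide: M = 2.42×10⁻³
  soda-lime glass: M = 1.68×10⁻³
  stainless steel: M = 0.752×10⁻³
  nickel superalloy: M = 0.720×10⁻³
  bronze: M = 0.529×10⁻³
Silicon carbide ranks first.

silicon carbide, M = 2.42×10⁻³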